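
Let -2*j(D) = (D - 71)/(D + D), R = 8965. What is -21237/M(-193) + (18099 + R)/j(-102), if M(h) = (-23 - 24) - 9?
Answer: -614684271/9688 ≈ -63448.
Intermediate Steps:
M(h) = -56 (M(h) = -47 - 9 = -56)
j(D) = -(-71 + D)/(4*D) (j(D) = -(D - 71)/(2*(D + D)) = -(-71 + D)/(2*(2*D)) = -(-71 + D)*1/(2*D)/2 = -(-71 + D)/(4*D))
-21237/M(-193) + (18099 + R)/j(-102) = -21237/(-56) + (18099 + 8965)/(((1/4)*(71 - 1*(-102))/(-102))) = -21237*(-1/56) + 27064/(((1/4)*(-1/102)*(71 + 102))) = 21237/56 + 27064/(((1/4)*(-1/102)*173)) = 21237/56 + 27064/(-173/408) = 21237/56 + 27064*(-408/173) = 21237/56 - 11042112/173 = -614684271/9688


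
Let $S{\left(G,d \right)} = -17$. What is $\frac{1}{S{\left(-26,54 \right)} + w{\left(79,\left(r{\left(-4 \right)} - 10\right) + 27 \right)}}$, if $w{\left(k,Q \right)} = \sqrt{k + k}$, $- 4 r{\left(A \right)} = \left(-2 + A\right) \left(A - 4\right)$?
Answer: $- \frac{17}{131} - \frac{\sqrt{158}}{131} \approx -0.22572$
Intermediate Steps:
$r{\left(A \right)} = - \frac{\left(-4 + A\right) \left(-2 + A\right)}{4}$ ($r{\left(A \right)} = - \frac{\left(-2 + A\right) \left(A - 4\right)}{4} = - \frac{\left(-2 + A\right) \left(-4 + A\right)}{4} = - \frac{\left(-4 + A\right) \left(-2 + A\right)}{4}$)
$w{\left(k,Q \right)} = \sqrt{2} \sqrt{k}$ ($w{\left(k,Q \right)} = \sqrt{2 k} = \sqrt{2} \sqrt{k}$)
$\frac{1}{S{\left(-26,54 \right)} + w{\left(79,\left(r{\left(-4 \right)} - 10\right) + 27 \right)}} = \frac{1}{-17 + \sqrt{2} \sqrt{79}} = \frac{1}{-17 + \sqrt{158}}$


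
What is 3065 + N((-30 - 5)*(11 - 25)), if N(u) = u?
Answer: 3555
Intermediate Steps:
3065 + N((-30 - 5)*(11 - 25)) = 3065 + (-30 - 5)*(11 - 25) = 3065 - 35*(-14) = 3065 + 490 = 3555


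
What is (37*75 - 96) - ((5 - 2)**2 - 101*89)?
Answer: 11659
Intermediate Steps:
(37*75 - 96) - ((5 - 2)**2 - 101*89) = (2775 - 96) - (3**2 - 8989) = 2679 - (9 - 8989) = 2679 - 1*(-8980) = 2679 + 8980 = 11659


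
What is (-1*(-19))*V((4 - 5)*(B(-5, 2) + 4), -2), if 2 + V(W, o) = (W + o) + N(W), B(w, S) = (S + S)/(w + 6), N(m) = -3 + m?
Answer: -437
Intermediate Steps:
B(w, S) = 2*S/(6 + w) (B(w, S) = (2*S)/(6 + w) = 2*S/(6 + w))
V(W, o) = -5 + o + 2*W (V(W, o) = -2 + ((W + o) + (-3 + W)) = -2 + (-3 + o + 2*W) = -5 + o + 2*W)
(-1*(-19))*V((4 - 5)*(B(-5, 2) + 4), -2) = (-1*(-19))*(-5 - 2 + 2*((4 - 5)*(2*2/(6 - 5) + 4))) = 19*(-5 - 2 + 2*(-(2*2/1 + 4))) = 19*(-5 - 2 + 2*(-(2*2*1 + 4))) = 19*(-5 - 2 + 2*(-(4 + 4))) = 19*(-5 - 2 + 2*(-1*8)) = 19*(-5 - 2 + 2*(-8)) = 19*(-5 - 2 - 16) = 19*(-23) = -437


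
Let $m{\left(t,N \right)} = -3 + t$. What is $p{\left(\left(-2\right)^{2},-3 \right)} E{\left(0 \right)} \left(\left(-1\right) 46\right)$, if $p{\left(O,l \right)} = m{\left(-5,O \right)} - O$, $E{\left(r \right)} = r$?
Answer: $0$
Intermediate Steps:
$p{\left(O,l \right)} = -8 - O$ ($p{\left(O,l \right)} = \left(-3 - 5\right) - O = -8 - O$)
$p{\left(\left(-2\right)^{2},-3 \right)} E{\left(0 \right)} \left(\left(-1\right) 46\right) = \left(-8 - \left(-2\right)^{2}\right) 0 \left(\left(-1\right) 46\right) = \left(-8 - 4\right) 0 \left(-46\right) = \left(-12\right) 0 \left(-46\right) = 0 \left(-46\right) = 0$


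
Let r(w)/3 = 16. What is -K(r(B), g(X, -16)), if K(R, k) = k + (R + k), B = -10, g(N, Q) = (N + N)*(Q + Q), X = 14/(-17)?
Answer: -2608/17 ≈ -153.41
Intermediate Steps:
X = -14/17 (X = 14*(-1/17) = -14/17 ≈ -0.82353)
g(N, Q) = 4*N*Q (g(N, Q) = (2*N)*(2*Q) = 4*N*Q)
r(w) = 48 (r(w) = 3*16 = 48)
K(R, k) = R + 2*k
-K(r(B), g(X, -16)) = -(48 + 2*(4*(-14/17)*(-16))) = -(48 + 2*(896/17)) = -(48 + 1792/17) = -1*2608/17 = -2608/17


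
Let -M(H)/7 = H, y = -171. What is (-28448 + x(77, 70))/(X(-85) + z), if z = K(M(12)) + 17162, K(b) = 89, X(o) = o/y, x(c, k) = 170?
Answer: -2417769/1475003 ≈ -1.6392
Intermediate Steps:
M(H) = -7*H
X(o) = -o/171 (X(o) = o/(-171) = o*(-1/171) = -o/171)
z = 17251 (z = 89 + 17162 = 17251)
(-28448 + x(77, 70))/(X(-85) + z) = (-28448 + 170)/(-1/171*(-85) + 17251) = -28278/(85/171 + 17251) = -28278/2950006/171 = -28278*171/2950006 = -2417769/1475003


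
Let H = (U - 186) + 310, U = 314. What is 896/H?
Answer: 448/219 ≈ 2.0457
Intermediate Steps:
H = 438 (H = (314 - 186) + 310 = 128 + 310 = 438)
896/H = 896/438 = 896*(1/438) = 448/219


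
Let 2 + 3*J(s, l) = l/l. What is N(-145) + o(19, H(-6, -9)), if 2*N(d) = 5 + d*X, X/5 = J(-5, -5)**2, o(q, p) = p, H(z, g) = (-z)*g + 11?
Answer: -727/9 ≈ -80.778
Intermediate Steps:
J(s, l) = -1/3 (J(s, l) = -2/3 + (l/l)/3 = -2/3 + (1/3)*1 = -2/3 + 1/3 = -1/3)
H(z, g) = 11 - g*z (H(z, g) = -g*z + 11 = 11 - g*z)
X = 5/9 (X = 5*(-1/3)**2 = 5*(1/9) = 5/9 ≈ 0.55556)
N(d) = 5/2 + 5*d/18 (N(d) = (5 + d*(5/9))/2 = (5 + 5*d/9)/2 = 5/2 + 5*d/18)
N(-145) + o(19, H(-6, -9)) = (5/2 + (5/18)*(-145)) + (11 - 1*(-9)*(-6)) = (5/2 - 725/18) + (11 - 54) = -340/9 - 43 = -727/9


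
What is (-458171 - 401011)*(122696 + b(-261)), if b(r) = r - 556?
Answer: -104716242978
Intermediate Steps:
b(r) = -556 + r
(-458171 - 401011)*(122696 + b(-261)) = (-458171 - 401011)*(122696 + (-556 - 261)) = -859182*(122696 - 817) = -859182*121879 = -104716242978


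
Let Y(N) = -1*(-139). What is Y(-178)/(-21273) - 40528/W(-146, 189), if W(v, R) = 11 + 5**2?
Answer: -71846429/63819 ≈ -1125.8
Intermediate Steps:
W(v, R) = 36 (W(v, R) = 11 + 25 = 36)
Y(N) = 139
Y(-178)/(-21273) - 40528/W(-146, 189) = 139/(-21273) - 40528/36 = 139*(-1/21273) - 40528*1/36 = -139/21273 - 10132/9 = -71846429/63819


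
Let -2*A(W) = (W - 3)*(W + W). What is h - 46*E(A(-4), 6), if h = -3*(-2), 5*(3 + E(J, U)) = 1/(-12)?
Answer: 4343/30 ≈ 144.77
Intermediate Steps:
A(W) = -W*(-3 + W) (A(W) = -(W - 3)*(W + W)/2 = -(-3 + W)*2*W/2 = -W*(-3 + W))
E(J, U) = -181/60 (E(J, U) = -3 + (⅕)/(-12) = -3 + (⅕)*(-1/12) = -3 - 1/60 = -181/60)
h = 6
h - 46*E(A(-4), 6) = 6 - 46*(-181/60) = 6 + 4163/30 = 4343/30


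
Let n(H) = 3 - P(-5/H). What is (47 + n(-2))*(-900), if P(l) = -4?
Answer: -48600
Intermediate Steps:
n(H) = 7 (n(H) = 3 - 1*(-4) = 3 + 4 = 7)
(47 + n(-2))*(-900) = (47 + 7)*(-900) = 54*(-900) = -48600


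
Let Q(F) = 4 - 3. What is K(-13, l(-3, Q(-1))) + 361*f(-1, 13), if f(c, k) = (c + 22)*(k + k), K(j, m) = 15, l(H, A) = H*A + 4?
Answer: 197121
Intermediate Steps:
Q(F) = 1
l(H, A) = 4 + A*H (l(H, A) = A*H + 4 = 4 + A*H)
f(c, k) = 2*k*(22 + c) (f(c, k) = (22 + c)*(2*k) = 2*k*(22 + c))
K(-13, l(-3, Q(-1))) + 361*f(-1, 13) = 15 + 361*(2*13*(22 - 1)) = 15 + 361*(2*13*21) = 15 + 361*546 = 15 + 197106 = 197121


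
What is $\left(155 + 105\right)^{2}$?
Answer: $67600$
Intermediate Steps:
$\left(155 + 105\right)^{2} = 260^{2} = 67600$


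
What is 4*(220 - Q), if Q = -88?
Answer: 1232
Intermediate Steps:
4*(220 - Q) = 4*(220 - 1*(-88)) = 4*(220 + 88) = 4*308 = 1232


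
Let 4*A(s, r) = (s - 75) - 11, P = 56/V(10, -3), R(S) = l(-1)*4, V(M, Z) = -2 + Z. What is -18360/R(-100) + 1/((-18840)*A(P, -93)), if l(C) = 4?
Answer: -525339269/457812 ≈ -1147.5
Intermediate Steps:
R(S) = 16 (R(S) = 4*4 = 16)
P = -56/5 (P = 56/(-2 - 3) = 56/(-5) = 56*(-⅕) = -56/5 ≈ -11.200)
A(s, r) = -43/2 + s/4 (A(s, r) = ((s - 75) - 11)/4 = ((-75 + s) - 11)/4 = (-86 + s)/4 = -43/2 + s/4)
-18360/R(-100) + 1/((-18840)*A(P, -93)) = -18360/16 + 1/((-18840)*(-43/2 + (¼)*(-56/5))) = -18360*1/16 - 1/(18840*(-43/2 - 14/5)) = -2295/2 - 1/(18840*(-243/10)) = -2295/2 - 1/18840*(-10/243) = -2295/2 + 1/457812 = -525339269/457812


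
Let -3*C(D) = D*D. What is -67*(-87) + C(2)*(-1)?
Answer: 17491/3 ≈ 5830.3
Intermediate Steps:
C(D) = -D²/3 (C(D) = -D*D/3 = -D²/3)
-67*(-87) + C(2)*(-1) = -67*(-87) - ⅓*2²*(-1) = 5829 - ⅓*4*(-1) = 5829 - 4/3*(-1) = 5829 + 4/3 = 17491/3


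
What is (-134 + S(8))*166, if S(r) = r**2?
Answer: -11620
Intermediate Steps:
(-134 + S(8))*166 = (-134 + 8**2)*166 = (-134 + 64)*166 = -70*166 = -11620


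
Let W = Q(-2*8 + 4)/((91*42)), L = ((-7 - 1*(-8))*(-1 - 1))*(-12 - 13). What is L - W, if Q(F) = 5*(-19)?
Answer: 191195/3822 ≈ 50.025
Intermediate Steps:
Q(F) = -95
L = 50 (L = ((-7 + 8)*(-2))*(-25) = (1*(-2))*(-25) = -2*(-25) = 50)
W = -95/3822 (W = -95/(91*42) = -95/3822 ≈ -0.024856)
L - W = 50 - 1*(-95/3822) = 50 + 95/3822 = 191195/3822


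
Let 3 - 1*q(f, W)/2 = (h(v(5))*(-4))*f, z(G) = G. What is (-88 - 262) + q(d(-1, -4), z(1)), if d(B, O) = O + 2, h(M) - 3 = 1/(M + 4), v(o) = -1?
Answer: -1192/3 ≈ -397.33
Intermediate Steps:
h(M) = 3 + 1/(4 + M) (h(M) = 3 + 1/(M + 4) = 3 + 1/(4 + M))
d(B, O) = 2 + O
q(f, W) = 6 + 80*f/3 (q(f, W) = 6 - 2*((13 + 3*(-1))/(4 - 1))*(-4)*f = 6 - 2*((13 - 3)/3)*(-4)*f = 6 - 2*((⅓)*10)*(-4)*f = 6 - 2*(10/3)*(-4)*f = 6 - (-80)*f/3 = 6 + 80*f/3)
(-88 - 262) + q(d(-1, -4), z(1)) = (-88 - 262) + (6 + 80*(2 - 4)/3) = -350 + (6 + (80/3)*(-2)) = -350 + (6 - 160/3) = -350 - 142/3 = -1192/3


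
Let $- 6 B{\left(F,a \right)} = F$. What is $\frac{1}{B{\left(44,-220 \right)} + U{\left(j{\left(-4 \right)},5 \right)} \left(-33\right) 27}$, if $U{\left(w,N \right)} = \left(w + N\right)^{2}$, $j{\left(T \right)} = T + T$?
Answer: $- \frac{3}{24079} \approx -0.00012459$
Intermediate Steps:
$j{\left(T \right)} = 2 T$
$U{\left(w,N \right)} = \left(N + w\right)^{2}$
$B{\left(F,a \right)} = - \frac{F}{6}$
$\frac{1}{B{\left(44,-220 \right)} + U{\left(j{\left(-4 \right)},5 \right)} \left(-33\right) 27} = \frac{1}{\left(- \frac{1}{6}\right) 44 + \left(5 + 2 \left(-4\right)\right)^{2} \left(-33\right) 27} = \frac{1}{- \frac{22}{3} + \left(5 - 8\right)^{2} \left(-33\right) 27} = \frac{1}{- \frac{22}{3} + \left(-3\right)^{2} \left(-33\right) 27} = \frac{1}{- \frac{22}{3} + 9 \left(-33\right) 27} = \frac{1}{- \frac{22}{3} - 8019} = \frac{1}{- \frac{24079}{3}} = - \frac{3}{24079}$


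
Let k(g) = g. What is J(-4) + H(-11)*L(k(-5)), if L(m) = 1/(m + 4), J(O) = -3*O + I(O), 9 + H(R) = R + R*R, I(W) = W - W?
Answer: -89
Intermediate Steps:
I(W) = 0
H(R) = -9 + R + R**2 (H(R) = -9 + (R + R*R) = -9 + (R + R**2) = -9 + R + R**2)
J(O) = -3*O (J(O) = -3*O + 0 = -3*O)
L(m) = 1/(4 + m)
J(-4) + H(-11)*L(k(-5)) = -3*(-4) + (-9 - 11 + (-11)**2)/(4 - 5) = 12 + (-9 - 11 + 121)/(-1) = 12 + 101*(-1) = 12 - 101 = -89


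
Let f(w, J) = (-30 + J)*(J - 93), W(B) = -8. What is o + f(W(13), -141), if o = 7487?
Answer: 47501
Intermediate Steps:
f(w, J) = (-93 + J)*(-30 + J) (f(w, J) = (-30 + J)*(-93 + J) = (-93 + J)*(-30 + J))
o + f(W(13), -141) = 7487 + (2790 + (-141)² - 123*(-141)) = 7487 + (2790 + 19881 + 17343) = 7487 + 40014 = 47501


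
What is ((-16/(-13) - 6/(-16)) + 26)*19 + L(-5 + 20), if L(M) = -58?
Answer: 48517/104 ≈ 466.51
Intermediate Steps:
((-16/(-13) - 6/(-16)) + 26)*19 + L(-5 + 20) = ((-16/(-13) - 6/(-16)) + 26)*19 - 58 = ((-16*(-1/13) - 6*(-1/16)) + 26)*19 - 58 = ((16/13 + 3/8) + 26)*19 - 58 = (167/104 + 26)*19 - 58 = (2871/104)*19 - 58 = 54549/104 - 58 = 48517/104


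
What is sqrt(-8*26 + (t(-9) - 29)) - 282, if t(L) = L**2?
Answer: -282 + 2*I*sqrt(39) ≈ -282.0 + 12.49*I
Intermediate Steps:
sqrt(-8*26 + (t(-9) - 29)) - 282 = sqrt(-8*26 + ((-9)**2 - 29)) - 282 = sqrt(-208 + (81 - 29)) - 282 = sqrt(-208 + 52) - 282 = sqrt(-156) - 282 = 2*I*sqrt(39) - 282 = -282 + 2*I*sqrt(39)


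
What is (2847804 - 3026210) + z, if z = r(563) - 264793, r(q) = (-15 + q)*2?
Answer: -442103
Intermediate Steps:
r(q) = -30 + 2*q
z = -263697 (z = (-30 + 2*563) - 264793 = (-30 + 1126) - 264793 = 1096 - 264793 = -263697)
(2847804 - 3026210) + z = (2847804 - 3026210) - 263697 = -178406 - 263697 = -442103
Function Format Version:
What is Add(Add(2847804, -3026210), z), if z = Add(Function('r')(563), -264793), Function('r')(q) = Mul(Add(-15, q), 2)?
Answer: -442103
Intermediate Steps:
Function('r')(q) = Add(-30, Mul(2, q))
z = -263697 (z = Add(Add(-30, Mul(2, 563)), -264793) = Add(Add(-30, 1126), -264793) = Add(1096, -264793) = -263697)
Add(Add(2847804, -3026210), z) = Add(Add(2847804, -3026210), -263697) = Add(-178406, -263697) = -442103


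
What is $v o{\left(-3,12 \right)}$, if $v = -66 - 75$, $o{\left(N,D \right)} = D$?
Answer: $-1692$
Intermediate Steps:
$v = -141$
$v o{\left(-3,12 \right)} = \left(-141\right) 12 = -1692$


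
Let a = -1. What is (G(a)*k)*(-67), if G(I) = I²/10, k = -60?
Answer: 402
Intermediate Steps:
G(I) = I²/10
(G(a)*k)*(-67) = (((⅒)*(-1)²)*(-60))*(-67) = (((⅒)*1)*(-60))*(-67) = ((⅒)*(-60))*(-67) = -6*(-67) = 402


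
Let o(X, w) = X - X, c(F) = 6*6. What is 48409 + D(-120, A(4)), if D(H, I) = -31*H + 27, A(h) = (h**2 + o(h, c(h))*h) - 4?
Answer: 52156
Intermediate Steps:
c(F) = 36
o(X, w) = 0
A(h) = -4 + h**2 (A(h) = (h**2 + 0*h) - 4 = (h**2 + 0) - 4 = h**2 - 4 = -4 + h**2)
D(H, I) = 27 - 31*H
48409 + D(-120, A(4)) = 48409 + (27 - 31*(-120)) = 48409 + (27 + 3720) = 48409 + 3747 = 52156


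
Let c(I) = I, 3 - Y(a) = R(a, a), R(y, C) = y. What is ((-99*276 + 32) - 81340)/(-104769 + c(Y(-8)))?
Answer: 54316/52379 ≈ 1.0370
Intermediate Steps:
Y(a) = 3 - a
((-99*276 + 32) - 81340)/(-104769 + c(Y(-8))) = ((-99*276 + 32) - 81340)/(-104769 + (3 - 1*(-8))) = ((-27324 + 32) - 81340)/(-104769 + (3 + 8)) = (-27292 - 81340)/(-104769 + 11) = -108632/(-104758) = -108632*(-1/104758) = 54316/52379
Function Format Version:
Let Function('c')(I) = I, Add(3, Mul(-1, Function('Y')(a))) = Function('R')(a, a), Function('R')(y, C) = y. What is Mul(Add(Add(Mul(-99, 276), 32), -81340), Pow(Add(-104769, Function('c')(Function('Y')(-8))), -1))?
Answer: Rational(54316, 52379) ≈ 1.0370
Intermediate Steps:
Function('Y')(a) = Add(3, Mul(-1, a))
Mul(Add(Add(Mul(-99, 276), 32), -81340), Pow(Add(-104769, Function('c')(Function('Y')(-8))), -1)) = Mul(Add(Add(Mul(-99, 276), 32), -81340), Pow(Add(-104769, Add(3, Mul(-1, -8))), -1)) = Mul(Add(Add(-27324, 32), -81340), Pow(Add(-104769, Add(3, 8)), -1)) = Mul(Add(-27292, -81340), Pow(Add(-104769, 11), -1)) = Mul(-108632, Pow(-104758, -1)) = Mul(-108632, Rational(-1, 104758)) = Rational(54316, 52379)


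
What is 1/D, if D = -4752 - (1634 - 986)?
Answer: -1/5400 ≈ -0.00018519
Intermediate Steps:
D = -5400 (D = -4752 - 1*648 = -4752 - 648 = -5400)
1/D = 1/(-5400) = -1/5400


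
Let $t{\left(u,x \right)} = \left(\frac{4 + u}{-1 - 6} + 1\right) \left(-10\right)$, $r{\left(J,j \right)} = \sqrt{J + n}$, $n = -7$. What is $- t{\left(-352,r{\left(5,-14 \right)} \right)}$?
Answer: $\frac{3550}{7} \approx 507.14$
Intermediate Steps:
$r{\left(J,j \right)} = \sqrt{-7 + J}$ ($r{\left(J,j \right)} = \sqrt{J - 7} = \sqrt{-7 + J}$)
$t{\left(u,x \right)} = - \frac{30}{7} + \frac{10 u}{7}$ ($t{\left(u,x \right)} = \left(\frac{4 + u}{-7} + 1\right) \left(-10\right) = \left(\left(4 + u\right) \left(- \frac{1}{7}\right) + 1\right) \left(-10\right) = \left(\left(- \frac{4}{7} - \frac{u}{7}\right) + 1\right) \left(-10\right) = \left(\frac{3}{7} - \frac{u}{7}\right) \left(-10\right) = - \frac{30}{7} + \frac{10 u}{7}$)
$- t{\left(-352,r{\left(5,-14 \right)} \right)} = - (- \frac{30}{7} + \frac{10}{7} \left(-352\right)) = - (- \frac{30}{7} - \frac{3520}{7}) = \left(-1\right) \left(- \frac{3550}{7}\right) = \frac{3550}{7}$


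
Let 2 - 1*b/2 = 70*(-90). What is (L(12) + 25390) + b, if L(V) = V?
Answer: 38006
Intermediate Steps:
b = 12604 (b = 4 - 140*(-90) = 4 - 2*(-6300) = 4 + 12600 = 12604)
(L(12) + 25390) + b = (12 + 25390) + 12604 = 25402 + 12604 = 38006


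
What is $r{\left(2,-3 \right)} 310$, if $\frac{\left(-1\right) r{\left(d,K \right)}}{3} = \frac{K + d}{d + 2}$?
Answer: $\frac{465}{2} \approx 232.5$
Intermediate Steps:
$r{\left(d,K \right)} = - \frac{3 \left(K + d\right)}{2 + d}$ ($r{\left(d,K \right)} = - 3 \frac{K + d}{d + 2} = - 3 \frac{K + d}{2 + d} = - \frac{3 \left(K + d\right)}{2 + d}$)
$r{\left(2,-3 \right)} 310 = \frac{3 \left(\left(-1\right) \left(-3\right) - 2\right)}{2 + 2} \cdot 310 = \frac{3 \left(3 - 2\right)}{4} \cdot 310 = 3 \cdot \frac{1}{4} \cdot 1 \cdot 310 = \frac{3}{4} \cdot 310 = \frac{465}{2}$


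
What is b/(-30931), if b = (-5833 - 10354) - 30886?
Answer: 47073/30931 ≈ 1.5219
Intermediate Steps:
b = -47073 (b = -16187 - 30886 = -47073)
b/(-30931) = -47073/(-30931) = -47073*(-1/30931) = 47073/30931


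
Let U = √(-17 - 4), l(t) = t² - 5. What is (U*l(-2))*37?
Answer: -37*I*√21 ≈ -169.56*I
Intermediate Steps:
l(t) = -5 + t²
U = I*√21 (U = √(-21) = I*√21 ≈ 4.5826*I)
(U*l(-2))*37 = ((I*√21)*(-5 + (-2)²))*37 = ((I*√21)*(-5 + 4))*37 = ((I*√21)*(-1))*37 = -I*√21*37 = -37*I*√21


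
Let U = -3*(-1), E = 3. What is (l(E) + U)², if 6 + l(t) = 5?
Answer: 4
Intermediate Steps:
U = 3
l(t) = -1 (l(t) = -6 + 5 = -1)
(l(E) + U)² = (-1 + 3)² = 2² = 4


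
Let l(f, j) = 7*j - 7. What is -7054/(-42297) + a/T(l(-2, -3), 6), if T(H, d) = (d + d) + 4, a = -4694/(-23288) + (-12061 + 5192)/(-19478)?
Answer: 15457194604471/76744296704832 ≈ 0.20141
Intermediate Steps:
a = 62848751/113400916 (a = -4694*(-1/23288) - 6869*(-1/19478) = 2347/11644 + 6869/19478 = 62848751/113400916 ≈ 0.55422)
l(f, j) = -7 + 7*j
T(H, d) = 4 + 2*d (T(H, d) = 2*d + 4 = 4 + 2*d)
-7054/(-42297) + a/T(l(-2, -3), 6) = -7054/(-42297) + 62848751/(113400916*(4 + 2*6)) = -7054*(-1/42297) + 62848751/(113400916*(4 + 12)) = 7054/42297 + (62848751/113400916)/16 = 7054/42297 + (62848751/113400916)*(1/16) = 7054/42297 + 62848751/1814414656 = 15457194604471/76744296704832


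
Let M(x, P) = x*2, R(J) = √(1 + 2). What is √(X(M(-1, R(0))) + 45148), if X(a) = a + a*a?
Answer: 5*√1806 ≈ 212.49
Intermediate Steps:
R(J) = √3
M(x, P) = 2*x
X(a) = a + a²
√(X(M(-1, R(0))) + 45148) = √((2*(-1))*(1 + 2*(-1)) + 45148) = √(-2*(1 - 2) + 45148) = √(-2*(-1) + 45148) = √(2 + 45148) = √45150 = 5*√1806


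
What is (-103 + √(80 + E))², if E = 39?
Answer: (103 - √119)² ≈ 8480.8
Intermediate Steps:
(-103 + √(80 + E))² = (-103 + √(80 + 39))² = (-103 + √119)²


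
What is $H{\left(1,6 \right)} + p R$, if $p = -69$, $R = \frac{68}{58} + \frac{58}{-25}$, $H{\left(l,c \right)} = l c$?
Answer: $\frac{61758}{725} \approx 85.183$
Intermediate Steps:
$H{\left(l,c \right)} = c l$
$R = - \frac{832}{725}$ ($R = 68 \cdot \frac{1}{58} + 58 \left(- \frac{1}{25}\right) = \frac{34}{29} - \frac{58}{25} = - \frac{832}{725} \approx -1.1476$)
$H{\left(1,6 \right)} + p R = 6 \cdot 1 - - \frac{57408}{725} = 6 + \frac{57408}{725} = \frac{61758}{725}$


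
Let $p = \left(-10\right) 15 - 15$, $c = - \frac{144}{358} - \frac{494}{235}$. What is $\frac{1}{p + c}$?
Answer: $- \frac{42065}{7046071} \approx -0.00597$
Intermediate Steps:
$c = - \frac{105346}{42065}$ ($c = \left(-144\right) \frac{1}{358} - \frac{494}{235} = - \frac{72}{179} - \frac{494}{235} = - \frac{105346}{42065} \approx -2.5044$)
$p = -165$ ($p = -150 - 15 = -165$)
$\frac{1}{p + c} = \frac{1}{-165 - \frac{105346}{42065}} = \frac{1}{- \frac{7046071}{42065}} = - \frac{42065}{7046071}$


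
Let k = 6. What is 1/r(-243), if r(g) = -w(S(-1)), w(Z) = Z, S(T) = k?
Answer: -1/6 ≈ -0.16667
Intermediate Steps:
S(T) = 6
r(g) = -6 (r(g) = -1*6 = -6)
1/r(-243) = 1/(-6) = -1/6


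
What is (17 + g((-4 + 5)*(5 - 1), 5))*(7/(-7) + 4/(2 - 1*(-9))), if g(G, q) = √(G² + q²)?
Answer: -119/11 - 7*√41/11 ≈ -14.893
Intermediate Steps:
(17 + g((-4 + 5)*(5 - 1), 5))*(7/(-7) + 4/(2 - 1*(-9))) = (17 + √(((-4 + 5)*(5 - 1))² + 5²))*(7/(-7) + 4/(2 - 1*(-9))) = (17 + √((1*4)² + 25))*(7*(-⅐) + 4/(2 + 9)) = (17 + √(4² + 25))*(-1 + 4/11) = (17 + √(16 + 25))*(-1 + 4*(1/11)) = (17 + √41)*(-1 + 4/11) = (17 + √41)*(-7/11) = -119/11 - 7*√41/11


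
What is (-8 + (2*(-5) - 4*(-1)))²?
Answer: 196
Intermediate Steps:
(-8 + (2*(-5) - 4*(-1)))² = (-8 + (-10 + 4))² = (-8 - 6)² = (-14)² = 196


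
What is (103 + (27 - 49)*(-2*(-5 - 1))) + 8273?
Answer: 8112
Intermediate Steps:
(103 + (27 - 49)*(-2*(-5 - 1))) + 8273 = (103 - (-44)*(-6)) + 8273 = (103 - 22*12) + 8273 = (103 - 264) + 8273 = -161 + 8273 = 8112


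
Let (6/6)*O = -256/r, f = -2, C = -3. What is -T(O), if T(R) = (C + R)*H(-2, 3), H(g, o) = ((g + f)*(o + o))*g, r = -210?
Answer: 2992/35 ≈ 85.486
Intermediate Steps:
O = 128/105 (O = -256/(-210) = -256*(-1/210) = 128/105 ≈ 1.2190)
H(g, o) = 2*g*o*(-2 + g) (H(g, o) = ((g - 2)*(o + o))*g = ((-2 + g)*(2*o))*g = (2*o*(-2 + g))*g = 2*g*o*(-2 + g))
T(R) = -144 + 48*R (T(R) = (-3 + R)*(2*(-2)*3*(-2 - 2)) = (-3 + R)*(2*(-2)*3*(-4)) = (-3 + R)*48 = -144 + 48*R)
-T(O) = -(-144 + 48*(128/105)) = -(-144 + 2048/35) = -1*(-2992/35) = 2992/35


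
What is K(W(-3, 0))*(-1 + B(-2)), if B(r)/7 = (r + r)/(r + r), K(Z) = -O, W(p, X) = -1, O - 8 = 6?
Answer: -84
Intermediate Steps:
O = 14 (O = 8 + 6 = 14)
K(Z) = -14 (K(Z) = -1*14 = -14)
B(r) = 7 (B(r) = 7*((r + r)/(r + r)) = 7*((2*r)/((2*r))) = 7*((2*r)*(1/(2*r))) = 7*1 = 7)
K(W(-3, 0))*(-1 + B(-2)) = -14*(-1 + 7) = -14*6 = -84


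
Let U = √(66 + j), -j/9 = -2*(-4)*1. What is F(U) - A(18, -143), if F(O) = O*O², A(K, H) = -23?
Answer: 23 - 6*I*√6 ≈ 23.0 - 14.697*I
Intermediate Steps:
j = -72 (j = -9*(-2*(-4)) = -72 ≈ -72.000)
U = I*√6 (U = √(66 - 72) = √(-6) = I*√6 ≈ 2.4495*I)
F(O) = O³
F(U) - A(18, -143) = (I*√6)³ - 1*(-23) = -6*I*√6 + 23 = 23 - 6*I*√6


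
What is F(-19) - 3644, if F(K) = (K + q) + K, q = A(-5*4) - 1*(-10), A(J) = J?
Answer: -3692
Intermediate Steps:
q = -10 (q = -5*4 - 1*(-10) = -20 + 10 = -10)
F(K) = -10 + 2*K (F(K) = (K - 10) + K = (-10 + K) + K = -10 + 2*K)
F(-19) - 3644 = (-10 + 2*(-19)) - 3644 = (-10 - 38) - 3644 = -48 - 3644 = -3692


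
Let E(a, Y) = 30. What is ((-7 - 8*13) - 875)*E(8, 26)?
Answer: -29580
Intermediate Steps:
((-7 - 8*13) - 875)*E(8, 26) = ((-7 - 8*13) - 875)*30 = ((-7 - 104) - 875)*30 = (-111 - 875)*30 = -986*30 = -29580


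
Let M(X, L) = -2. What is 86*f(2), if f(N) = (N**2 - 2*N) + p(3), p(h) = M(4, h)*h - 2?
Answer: -688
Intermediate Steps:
p(h) = -2 - 2*h (p(h) = -2*h - 2 = -2 - 2*h)
f(N) = -8 + N**2 - 2*N (f(N) = (N**2 - 2*N) + (-2 - 2*3) = (N**2 - 2*N) + (-2 - 6) = (N**2 - 2*N) - 8 = -8 + N**2 - 2*N)
86*f(2) = 86*(-8 + 2**2 - 2*2) = 86*(-8 + 4 - 4) = 86*(-8) = -688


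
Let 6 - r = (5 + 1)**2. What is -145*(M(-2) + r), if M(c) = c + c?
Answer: 4930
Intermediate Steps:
M(c) = 2*c
r = -30 (r = 6 - (5 + 1)**2 = 6 - 1*6**2 = 6 - 1*36 = 6 - 36 = -30)
-145*(M(-2) + r) = -145*(2*(-2) - 30) = -145*(-4 - 30) = -145*(-34) = 4930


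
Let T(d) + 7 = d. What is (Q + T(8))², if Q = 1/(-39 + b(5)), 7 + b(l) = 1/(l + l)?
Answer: 201601/210681 ≈ 0.95690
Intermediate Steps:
b(l) = -7 + 1/(2*l) (b(l) = -7 + 1/(l + l) = -7 + 1/(2*l))
T(d) = -7 + d
Q = -10/459 (Q = 1/(-39 + (-7 + (½)/5)) = 1/(-39 + (-7 + (½)*(⅕))) = 1/(-39 + (-7 + ⅒)) = 1/(-39 - 69/10) = 1/(-459/10) = -10/459 ≈ -0.021786)
(Q + T(8))² = (-10/459 + (-7 + 8))² = (-10/459 + 1)² = (449/459)² = 201601/210681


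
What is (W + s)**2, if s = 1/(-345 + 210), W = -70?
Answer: 89321401/18225 ≈ 4901.0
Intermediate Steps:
s = -1/135 (s = 1/(-135) = -1/135 ≈ -0.0074074)
(W + s)**2 = (-70 - 1/135)**2 = (-9451/135)**2 = 89321401/18225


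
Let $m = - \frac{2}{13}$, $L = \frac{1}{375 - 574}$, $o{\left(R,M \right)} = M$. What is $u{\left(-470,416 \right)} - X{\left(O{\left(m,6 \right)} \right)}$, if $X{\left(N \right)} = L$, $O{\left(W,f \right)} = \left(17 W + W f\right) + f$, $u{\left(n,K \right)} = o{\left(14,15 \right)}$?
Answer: $\frac{2986}{199} \approx 15.005$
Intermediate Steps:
$u{\left(n,K \right)} = 15$
$L = - \frac{1}{199}$ ($L = \frac{1}{-199} = - \frac{1}{199} \approx -0.0050251$)
$m = - \frac{2}{13}$ ($m = \left(-2\right) \frac{1}{13} = - \frac{2}{13} \approx -0.15385$)
$O{\left(W,f \right)} = f + 17 W + W f$
$X{\left(N \right)} = - \frac{1}{199}$
$u{\left(-470,416 \right)} - X{\left(O{\left(m,6 \right)} \right)} = 15 - - \frac{1}{199} = 15 + \frac{1}{199} = \frac{2986}{199}$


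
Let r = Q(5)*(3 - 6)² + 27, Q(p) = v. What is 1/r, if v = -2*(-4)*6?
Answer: 1/459 ≈ 0.0021787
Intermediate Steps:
v = 48 (v = 8*6 = 48)
Q(p) = 48
r = 459 (r = 48*(3 - 6)² + 27 = 48*(-3)² + 27 = 48*9 + 27 = 432 + 27 = 459)
1/r = 1/459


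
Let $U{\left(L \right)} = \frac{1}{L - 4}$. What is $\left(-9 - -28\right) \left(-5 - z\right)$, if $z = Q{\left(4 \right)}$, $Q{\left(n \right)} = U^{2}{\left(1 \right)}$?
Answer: $- \frac{874}{9} \approx -97.111$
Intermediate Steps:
$U{\left(L \right)} = \frac{1}{-4 + L}$
$Q{\left(n \right)} = \frac{1}{9}$ ($Q{\left(n \right)} = \left(\frac{1}{-4 + 1}\right)^{2} = \left(\frac{1}{-3}\right)^{2} = \left(- \frac{1}{3}\right)^{2} = \frac{1}{9}$)
$z = \frac{1}{9} \approx 0.11111$
$\left(-9 - -28\right) \left(-5 - z\right) = \left(-9 - -28\right) \left(-5 - \frac{1}{9}\right) = \left(-9 + 28\right) \left(-5 - \frac{1}{9}\right) = 19 \left(- \frac{46}{9}\right) = - \frac{874}{9}$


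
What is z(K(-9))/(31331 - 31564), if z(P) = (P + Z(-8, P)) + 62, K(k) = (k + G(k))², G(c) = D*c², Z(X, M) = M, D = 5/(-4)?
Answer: -194977/1864 ≈ -104.60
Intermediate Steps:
D = -5/4 (D = 5*(-¼) = -5/4 ≈ -1.2500)
G(c) = -5*c²/4
K(k) = (k - 5*k²/4)²
z(P) = 62 + 2*P (z(P) = (P + P) + 62 = 2*P + 62 = 62 + 2*P)
z(K(-9))/(31331 - 31564) = (62 + 2*((1/16)*(-9)²*(-4 + 5*(-9))²))/(31331 - 31564) = (62 + 2*((1/16)*81*(-4 - 45)²))/(-233) = (62 + 2*((1/16)*81*(-49)²))*(-1/233) = (62 + 2*((1/16)*81*2401))*(-1/233) = (62 + 2*(194481/16))*(-1/233) = (62 + 194481/8)*(-1/233) = (194977/8)*(-1/233) = -194977/1864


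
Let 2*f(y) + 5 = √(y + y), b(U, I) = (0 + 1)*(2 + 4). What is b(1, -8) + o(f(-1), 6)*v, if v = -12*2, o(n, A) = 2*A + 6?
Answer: -426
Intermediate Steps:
b(U, I) = 6 (b(U, I) = 1*6 = 6)
f(y) = -5/2 + √2*√y/2 (f(y) = -5/2 + √(y + y)/2 = -5/2 + √(2*y)/2 = -5/2 + (√2*√y)/2 = -5/2 + √2*√y/2)
o(n, A) = 6 + 2*A
v = -24
b(1, -8) + o(f(-1), 6)*v = 6 + (6 + 2*6)*(-24) = 6 + (6 + 12)*(-24) = 6 + 18*(-24) = 6 - 432 = -426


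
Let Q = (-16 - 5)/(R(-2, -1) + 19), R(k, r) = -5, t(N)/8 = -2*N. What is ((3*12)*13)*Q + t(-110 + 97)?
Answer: -494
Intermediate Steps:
t(N) = -16*N (t(N) = 8*(-2*N) = -16*N)
Q = -3/2 (Q = (-16 - 5)/(-5 + 19) = -21/14 = -21*1/14 = -3/2 ≈ -1.5000)
((3*12)*13)*Q + t(-110 + 97) = ((3*12)*13)*(-3/2) - 16*(-110 + 97) = (36*13)*(-3/2) - 16*(-13) = 468*(-3/2) + 208 = -702 + 208 = -494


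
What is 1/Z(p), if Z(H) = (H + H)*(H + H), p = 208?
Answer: 1/173056 ≈ 5.7785e-6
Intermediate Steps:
Z(H) = 4*H² (Z(H) = (2*H)*(2*H) = 4*H²)
1/Z(p) = 1/(4*208²) = 1/(4*43264) = 1/173056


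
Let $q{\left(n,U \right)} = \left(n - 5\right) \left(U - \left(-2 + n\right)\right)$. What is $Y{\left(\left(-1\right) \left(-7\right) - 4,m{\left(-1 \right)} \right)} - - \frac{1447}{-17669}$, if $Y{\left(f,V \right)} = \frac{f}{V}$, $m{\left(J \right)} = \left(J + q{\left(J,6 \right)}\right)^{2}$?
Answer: $- \frac{4324168}{53448725} \approx -0.080903$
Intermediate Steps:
$q{\left(n,U \right)} = \left(-5 + n\right) \left(2 + U - n\right)$
$m{\left(J \right)} = \left(-40 - J^{2} + 14 J\right)^{2}$ ($m{\left(J \right)} = \left(J - \left(40 + J^{2} - 13 J\right)\right)^{2} = \left(-40 - J^{2} + 14 J\right)^{2}$)
$Y{\left(\left(-1\right) \left(-7\right) - 4,m{\left(-1 \right)} \right)} - - \frac{1447}{-17669} = \frac{\left(-1\right) \left(-7\right) - 4}{\left(40 + \left(-1\right)^{2} - -14\right)^{2}} - - \frac{1447}{-17669} = \frac{7 - 4}{\left(40 + 1 + 14\right)^{2}} - \left(-1447\right) \left(- \frac{1}{17669}\right) = \frac{3}{55^{2}} - \frac{1447}{17669} = \frac{3}{3025} - \frac{1447}{17669} = - \frac{4324168}{53448725}$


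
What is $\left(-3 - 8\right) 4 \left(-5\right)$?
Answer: $220$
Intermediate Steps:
$\left(-3 - 8\right) 4 \left(-5\right) = \left(-3 - 8\right) \left(-20\right) = \left(-11\right) \left(-20\right) = 220$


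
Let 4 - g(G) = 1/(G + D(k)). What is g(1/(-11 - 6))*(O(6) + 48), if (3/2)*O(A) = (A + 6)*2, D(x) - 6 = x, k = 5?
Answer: 23264/93 ≈ 250.15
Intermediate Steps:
D(x) = 6 + x
O(A) = 8 + 4*A/3 (O(A) = 2*((A + 6)*2)/3 = 2*((6 + A)*2)/3 = 2*(12 + 2*A)/3 = 8 + 4*A/3)
g(G) = 4 - 1/(11 + G) (g(G) = 4 - 1/(G + (6 + 5)) = 4 - 1/(G + 11) = 4 - 1/(11 + G))
g(1/(-11 - 6))*(O(6) + 48) = ((43 + 4/(-11 - 6))/(11 + 1/(-11 - 6)))*((8 + (4/3)*6) + 48) = ((43 + 4/(-17))/(11 + 1/(-17)))*((8 + 8) + 48) = ((43 + 4*(-1/17))/(11 - 1/17))*(16 + 48) = ((43 - 4/17)/(186/17))*64 = ((17/186)*(727/17))*64 = (727/186)*64 = 23264/93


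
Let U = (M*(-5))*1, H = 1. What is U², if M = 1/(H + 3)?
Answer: 25/16 ≈ 1.5625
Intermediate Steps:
M = ¼ (M = 1/(1 + 3) = 1/4 = ¼ ≈ 0.25000)
U = -5/4 (U = ((¼)*(-5))*1 = -5/4*1 = -5/4 ≈ -1.2500)
U² = (-5/4)² = 25/16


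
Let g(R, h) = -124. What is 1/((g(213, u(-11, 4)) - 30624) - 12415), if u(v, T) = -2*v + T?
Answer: -1/43163 ≈ -2.3168e-5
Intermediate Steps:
u(v, T) = T - 2*v
1/((g(213, u(-11, 4)) - 30624) - 12415) = 1/((-124 - 30624) - 12415) = 1/(-30748 - 12415) = 1/(-43163) = -1/43163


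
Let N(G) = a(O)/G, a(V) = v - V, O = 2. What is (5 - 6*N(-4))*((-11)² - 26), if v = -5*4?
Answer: -2660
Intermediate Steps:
v = -20
a(V) = -20 - V
N(G) = -22/G (N(G) = (-20 - 1*2)/G = (-20 - 2)/G = -22/G)
(5 - 6*N(-4))*((-11)² - 26) = (5 - (-132)/(-4))*((-11)² - 26) = (5 - (-132)*(-1)/4)*(121 - 26) = (5 - 6*11/2)*95 = (5 - 33)*95 = -28*95 = -2660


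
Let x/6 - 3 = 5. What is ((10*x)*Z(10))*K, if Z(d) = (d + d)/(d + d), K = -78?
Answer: -37440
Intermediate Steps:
x = 48 (x = 18 + 6*5 = 18 + 30 = 48)
Z(d) = 1 (Z(d) = (2*d)/((2*d)) = (2*d)*(1/(2*d)) = 1)
((10*x)*Z(10))*K = ((10*48)*1)*(-78) = (480*1)*(-78) = 480*(-78) = -37440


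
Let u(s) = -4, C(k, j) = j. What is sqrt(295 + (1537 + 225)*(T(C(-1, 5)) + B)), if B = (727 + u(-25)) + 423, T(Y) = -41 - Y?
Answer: sqrt(1938495) ≈ 1392.3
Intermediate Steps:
B = 1146 (B = (727 - 4) + 423 = 723 + 423 = 1146)
sqrt(295 + (1537 + 225)*(T(C(-1, 5)) + B)) = sqrt(295 + (1537 + 225)*((-41 - 1*5) + 1146)) = sqrt(295 + 1762*((-41 - 5) + 1146)) = sqrt(295 + 1762*(-46 + 1146)) = sqrt(295 + 1762*1100) = sqrt(295 + 1938200) = sqrt(1938495)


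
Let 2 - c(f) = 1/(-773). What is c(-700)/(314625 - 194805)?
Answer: 1547/92620860 ≈ 1.6703e-5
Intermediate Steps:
c(f) = 1547/773 (c(f) = 2 - 1/(-773) = 2 - 1*(-1/773) = 2 + 1/773 = 1547/773)
c(-700)/(314625 - 194805) = 1547/(773*(314625 - 194805)) = (1547/773)/119820 = (1547/773)*(1/119820) = 1547/92620860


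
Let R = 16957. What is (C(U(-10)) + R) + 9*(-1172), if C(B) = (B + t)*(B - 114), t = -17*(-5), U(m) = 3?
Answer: -3359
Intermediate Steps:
t = 85
C(B) = (-114 + B)*(85 + B) (C(B) = (B + 85)*(B - 114) = (85 + B)*(-114 + B) = (-114 + B)*(85 + B))
(C(U(-10)) + R) + 9*(-1172) = ((-9690 + 3² - 29*3) + 16957) + 9*(-1172) = ((-9690 + 9 - 87) + 16957) - 10548 = (-9768 + 16957) - 10548 = 7189 - 10548 = -3359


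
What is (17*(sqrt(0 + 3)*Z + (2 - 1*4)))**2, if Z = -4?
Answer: 15028 + 4624*sqrt(3) ≈ 23037.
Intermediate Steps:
(17*(sqrt(0 + 3)*Z + (2 - 1*4)))**2 = (17*(sqrt(0 + 3)*(-4) + (2 - 1*4)))**2 = (17*(sqrt(3)*(-4) + (2 - 4)))**2 = (17*(-4*sqrt(3) - 2))**2 = (17*(-2 - 4*sqrt(3)))**2 = (-34 - 68*sqrt(3))**2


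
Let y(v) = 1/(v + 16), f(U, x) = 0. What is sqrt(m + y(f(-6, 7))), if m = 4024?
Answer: sqrt(64385)/4 ≈ 63.435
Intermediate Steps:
y(v) = 1/(16 + v)
sqrt(m + y(f(-6, 7))) = sqrt(4024 + 1/(16 + 0)) = sqrt(4024 + 1/16) = sqrt(64385/16) = sqrt(64385)/4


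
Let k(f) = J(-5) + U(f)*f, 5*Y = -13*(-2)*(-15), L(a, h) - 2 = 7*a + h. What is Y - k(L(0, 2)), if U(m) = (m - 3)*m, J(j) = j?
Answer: -89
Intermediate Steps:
L(a, h) = 2 + h + 7*a (L(a, h) = 2 + (7*a + h) = 2 + (h + 7*a) = 2 + h + 7*a)
Y = -78 (Y = (-13*(-2)*(-15))/5 = (26*(-15))/5 = (1/5)*(-390) = -78)
U(m) = m*(-3 + m) (U(m) = (-3 + m)*m = m*(-3 + m))
k(f) = -5 + f**2*(-3 + f) (k(f) = -5 + (f*(-3 + f))*f = -5 + f**2*(-3 + f))
Y - k(L(0, 2)) = -78 - (-5 + (2 + 2 + 7*0)**2*(-3 + (2 + 2 + 7*0))) = -78 - (-5 + (2 + 2 + 0)**2*(-3 + (2 + 2 + 0))) = -78 - (-5 + 4**2*(-3 + 4)) = -78 - (-5 + 16*1) = -78 - (-5 + 16) = -78 - 1*11 = -78 - 11 = -89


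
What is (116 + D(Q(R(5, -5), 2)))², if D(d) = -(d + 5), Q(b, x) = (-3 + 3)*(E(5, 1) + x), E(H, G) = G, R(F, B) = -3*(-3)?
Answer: 12321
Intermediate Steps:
R(F, B) = 9
Q(b, x) = 0 (Q(b, x) = (-3 + 3)*(1 + x) = 0*(1 + x) = 0)
D(d) = -5 - d (D(d) = -(5 + d) = -5 - d)
(116 + D(Q(R(5, -5), 2)))² = (116 + (-5 - 1*0))² = (116 + (-5 + 0))² = (116 - 5)² = 111² = 12321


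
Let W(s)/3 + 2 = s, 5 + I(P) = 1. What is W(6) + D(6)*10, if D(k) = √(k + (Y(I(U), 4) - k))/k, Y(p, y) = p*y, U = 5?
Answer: 12 + 20*I/3 ≈ 12.0 + 6.6667*I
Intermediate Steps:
I(P) = -4 (I(P) = -5 + 1 = -4)
D(k) = 4*I/k (D(k) = √(k + (-4*4 - k))/k = √(k + (-16 - k))/k = √(-16)/k = (4*I)/k = 4*I/k)
W(s) = -6 + 3*s
W(6) + D(6)*10 = (-6 + 3*6) + (4*I/6)*10 = (-6 + 18) + (4*I*(⅙))*10 = 12 + (2*I/3)*10 = 12 + 20*I/3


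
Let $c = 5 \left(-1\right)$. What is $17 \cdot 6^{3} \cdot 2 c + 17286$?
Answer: $-19434$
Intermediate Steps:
$c = -5$
$17 \cdot 6^{3} \cdot 2 c + 17286 = 17 \cdot 6^{3} \cdot 2 \left(-5\right) + 17286 = 17 \cdot 216 \left(-10\right) + 17286 = 3672 \left(-10\right) + 17286 = -36720 + 17286 = -19434$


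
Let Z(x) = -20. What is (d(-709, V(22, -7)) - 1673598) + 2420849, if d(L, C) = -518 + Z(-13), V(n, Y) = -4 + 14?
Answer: 746713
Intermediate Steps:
V(n, Y) = 10
d(L, C) = -538 (d(L, C) = -518 - 20 = -538)
(d(-709, V(22, -7)) - 1673598) + 2420849 = (-538 - 1673598) + 2420849 = -1674136 + 2420849 = 746713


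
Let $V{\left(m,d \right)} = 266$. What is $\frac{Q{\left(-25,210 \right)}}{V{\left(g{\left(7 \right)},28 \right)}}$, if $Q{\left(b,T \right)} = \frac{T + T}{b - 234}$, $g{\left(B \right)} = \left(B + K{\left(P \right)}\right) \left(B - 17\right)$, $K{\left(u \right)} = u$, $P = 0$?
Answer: $- \frac{30}{4921} \approx -0.0060963$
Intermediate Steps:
$g{\left(B \right)} = B \left(-17 + B\right)$ ($g{\left(B \right)} = \left(B + 0\right) \left(B - 17\right) = B \left(-17 + B\right)$)
$Q{\left(b,T \right)} = \frac{2 T}{-234 + b}$
$\frac{Q{\left(-25,210 \right)}}{V{\left(g{\left(7 \right)},28 \right)}} = \frac{2 \cdot 210 \frac{1}{-234 - 25}}{266} = 2 \cdot 210 \frac{1}{-259} \cdot \frac{1}{266} = 2 \cdot 210 \left(- \frac{1}{259}\right) \frac{1}{266} = \left(- \frac{60}{37}\right) \frac{1}{266} = - \frac{30}{4921}$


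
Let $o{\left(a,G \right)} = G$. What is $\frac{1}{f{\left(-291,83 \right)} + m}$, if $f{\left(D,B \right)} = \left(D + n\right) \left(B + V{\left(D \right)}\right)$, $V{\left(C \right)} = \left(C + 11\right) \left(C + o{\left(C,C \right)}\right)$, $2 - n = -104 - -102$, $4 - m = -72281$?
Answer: $- \frac{1}{46721056} \approx -2.1404 \cdot 10^{-8}$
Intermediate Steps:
$m = 72285$ ($m = 4 - -72281 = 4 + 72281 = 72285$)
$n = 4$ ($n = 2 - \left(-104 - -102\right) = 2 - \left(-104 + 102\right) = 2 - -2 = 2 + 2 = 4$)
$V{\left(C \right)} = 2 C \left(11 + C\right)$ ($V{\left(C \right)} = \left(C + 11\right) \left(C + C\right) = \left(11 + C\right) 2 C = 2 C \left(11 + C\right)$)
$f{\left(D,B \right)} = \left(4 + D\right) \left(B + 2 D \left(11 + D\right)\right)$ ($f{\left(D,B \right)} = \left(D + 4\right) \left(B + 2 D \left(11 + D\right)\right) = \left(4 + D\right) \left(B + 2 D \left(11 + D\right)\right)$)
$\frac{1}{f{\left(-291,83 \right)} + m} = \frac{1}{\left(2 \left(-291\right)^{3} + 4 \cdot 83 + 30 \left(-291\right)^{2} + 88 \left(-291\right) + 83 \left(-291\right)\right) + 72285} = \frac{1}{\left(2 \left(-24642171\right) + 332 + 30 \cdot 84681 - 25608 - 24153\right) + 72285} = \frac{1}{\left(-49284342 + 332 + 2540430 - 25608 - 24153\right) + 72285} = \frac{1}{-46793341 + 72285} = \frac{1}{-46721056} = - \frac{1}{46721056}$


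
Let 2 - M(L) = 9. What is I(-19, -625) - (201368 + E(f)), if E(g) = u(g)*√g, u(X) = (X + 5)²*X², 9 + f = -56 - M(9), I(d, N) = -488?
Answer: -201856 - 9449476*I*√58 ≈ -2.0186e+5 - 7.1965e+7*I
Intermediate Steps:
M(L) = -7 (M(L) = 2 - 1*9 = 2 - 9 = -7)
f = -58 (f = -9 + (-56 - 1*(-7)) = -9 + (-56 + 7) = -9 - 49 = -58)
u(X) = X²*(5 + X)² (u(X) = (5 + X)²*X² = X²*(5 + X)²)
E(g) = g^(5/2)*(5 + g)² (E(g) = (g²*(5 + g)²)*√g = g^(5/2)*(5 + g)²)
I(-19, -625) - (201368 + E(f)) = -488 - (201368 + (-58)^(5/2)*(5 - 58)²) = -488 - (201368 + (3364*I*√58)*(-53)²) = -488 - (201368 + (3364*I*√58)*2809) = -488 - (201368 + 9449476*I*√58) = -488 + (-201368 - 9449476*I*√58) = -201856 - 9449476*I*√58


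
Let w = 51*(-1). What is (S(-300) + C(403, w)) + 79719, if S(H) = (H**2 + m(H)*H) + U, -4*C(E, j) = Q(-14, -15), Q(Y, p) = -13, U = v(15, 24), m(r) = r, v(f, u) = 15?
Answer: 1038949/4 ≈ 2.5974e+5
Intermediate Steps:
U = 15
w = -51
C(E, j) = 13/4 (C(E, j) = -1/4*(-13) = 13/4)
S(H) = 15 + 2*H**2 (S(H) = (H**2 + H*H) + 15 = (H**2 + H**2) + 15 = 2*H**2 + 15 = 15 + 2*H**2)
(S(-300) + C(403, w)) + 79719 = ((15 + 2*(-300)**2) + 13/4) + 79719 = ((15 + 2*90000) + 13/4) + 79719 = ((15 + 180000) + 13/4) + 79719 = (180015 + 13/4) + 79719 = 720073/4 + 79719 = 1038949/4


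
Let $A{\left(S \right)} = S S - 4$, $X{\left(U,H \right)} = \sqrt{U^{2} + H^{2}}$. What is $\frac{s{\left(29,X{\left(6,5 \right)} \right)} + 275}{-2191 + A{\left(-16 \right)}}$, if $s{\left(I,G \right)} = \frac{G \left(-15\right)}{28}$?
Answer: $- \frac{275}{1939} + \frac{15 \sqrt{61}}{54292} \approx -0.13967$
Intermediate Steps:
$X{\left(U,H \right)} = \sqrt{H^{2} + U^{2}}$
$A{\left(S \right)} = -4 + S^{2}$ ($A{\left(S \right)} = S^{2} - 4 = -4 + S^{2}$)
$s{\left(I,G \right)} = - \frac{15 G}{28}$ ($s{\left(I,G \right)} = - 15 G \frac{1}{28} = - \frac{15 G}{28}$)
$\frac{s{\left(29,X{\left(6,5 \right)} \right)} + 275}{-2191 + A{\left(-16 \right)}} = \frac{- \frac{15 \sqrt{5^{2} + 6^{2}}}{28} + 275}{-2191 - \left(4 - \left(-16\right)^{2}\right)} = \frac{- \frac{15 \sqrt{25 + 36}}{28} + 275}{-2191 + \left(-4 + 256\right)} = \frac{- \frac{15 \sqrt{61}}{28} + 275}{-2191 + 252} = \frac{275 - \frac{15 \sqrt{61}}{28}}{-1939} = \left(275 - \frac{15 \sqrt{61}}{28}\right) \left(- \frac{1}{1939}\right) = - \frac{275}{1939} + \frac{15 \sqrt{61}}{54292}$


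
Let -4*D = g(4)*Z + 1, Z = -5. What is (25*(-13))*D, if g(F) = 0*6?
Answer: 325/4 ≈ 81.250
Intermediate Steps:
g(F) = 0
D = -¼ (D = -(0*(-5) + 1)/4 = -(0 + 1)/4 = -¼*1 = -¼ ≈ -0.25000)
(25*(-13))*D = (25*(-13))*(-¼) = -325*(-¼) = 325/4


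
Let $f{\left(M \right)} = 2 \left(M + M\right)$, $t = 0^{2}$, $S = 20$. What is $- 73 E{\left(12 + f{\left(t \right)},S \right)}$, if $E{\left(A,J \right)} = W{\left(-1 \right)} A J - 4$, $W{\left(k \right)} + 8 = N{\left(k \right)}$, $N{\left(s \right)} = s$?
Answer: $157972$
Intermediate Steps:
$W{\left(k \right)} = -8 + k$
$t = 0$
$f{\left(M \right)} = 4 M$ ($f{\left(M \right)} = 2 \cdot 2 M = 4 M$)
$E{\left(A,J \right)} = -4 - 9 A J$ ($E{\left(A,J \right)} = \left(-8 - 1\right) A J - 4 = - 9 A J - 4 = -4 - 9 A J$)
$- 73 E{\left(12 + f{\left(t \right)},S \right)} = - 73 \left(-4 - 9 \left(12 + 4 \cdot 0\right) 20\right) = - 73 \left(-4 - 9 \left(12 + 0\right) 20\right) = - 73 \left(-4 - 108 \cdot 20\right) = - 73 \left(-4 - 2160\right) = \left(-73\right) \left(-2164\right) = 157972$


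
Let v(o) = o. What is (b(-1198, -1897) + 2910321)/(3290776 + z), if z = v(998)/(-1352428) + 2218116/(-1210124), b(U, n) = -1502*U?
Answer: 963493640933709578/673212420825987809 ≈ 1.4312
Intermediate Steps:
z = -375131236175/204575697634 (z = 998/(-1352428) + 2218116/(-1210124) = 998*(-1/1352428) + 2218116*(-1/1210124) = -499/676214 - 554529/302531 = -375131236175/204575697634 ≈ -1.8337)
(b(-1198, -1897) + 2910321)/(3290776 + z) = (-1502*(-1198) + 2910321)/(3290776 - 375131236175/204575697634) = (1799396 + 2910321)/(673212420825987809/204575697634) = 4709717*(204575697634/673212420825987809) = 963493640933709578/673212420825987809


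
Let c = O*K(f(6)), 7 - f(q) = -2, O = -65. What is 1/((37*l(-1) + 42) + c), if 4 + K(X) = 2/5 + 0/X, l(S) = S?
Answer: 1/239 ≈ 0.0041841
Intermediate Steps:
f(q) = 9 (f(q) = 7 - 1*(-2) = 7 + 2 = 9)
K(X) = -18/5 (K(X) = -4 + (2/5 + 0/X) = -4 + (2*(⅕) + 0) = -4 + (⅖ + 0) = -4 + ⅖ = -18/5)
c = 234 (c = -65*(-18/5) = 234)
1/((37*l(-1) + 42) + c) = 1/((37*(-1) + 42) + 234) = 1/((-37 + 42) + 234) = 1/(5 + 234) = 1/239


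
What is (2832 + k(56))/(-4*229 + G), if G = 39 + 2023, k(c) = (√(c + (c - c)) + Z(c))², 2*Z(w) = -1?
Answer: 3851/1528 - √14/573 ≈ 2.5138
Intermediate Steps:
Z(w) = -½ (Z(w) = (½)*(-1) = -½)
k(c) = (-½ + √c)² (k(c) = (√(c + (c - c)) - ½)² = (√(c + 0) - ½)² = (√c - ½)² = (-½ + √c)²)
G = 2062
(2832 + k(56))/(-4*229 + G) = (2832 + (¼ + 56 - √56))/(-4*229 + 2062) = (2832 + (¼ + 56 - 2*√14))/(-916 + 2062) = (2832 + (¼ + 56 - 2*√14))/1146 = (2832 + (225/4 - 2*√14))*(1/1146) = (11553/4 - 2*√14)*(1/1146) = 3851/1528 - √14/573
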